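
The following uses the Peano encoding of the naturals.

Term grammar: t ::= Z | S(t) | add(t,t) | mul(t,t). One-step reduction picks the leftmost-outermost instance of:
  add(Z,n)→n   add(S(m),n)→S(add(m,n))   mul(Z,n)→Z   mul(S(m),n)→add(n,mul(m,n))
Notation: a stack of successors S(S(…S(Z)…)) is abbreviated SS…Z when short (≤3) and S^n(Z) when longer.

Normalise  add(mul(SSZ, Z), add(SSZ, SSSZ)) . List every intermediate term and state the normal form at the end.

Answer: normal form = S^5(Z)  (in 9 steps)

Derivation:
  start: add(mul(SSZ, Z), add(SSZ, SSSZ))
  step 1: add(add(Z, mul(SZ, Z)), add(SSZ, SSSZ))
  step 2: add(mul(SZ, Z), add(SSZ, SSSZ))
  step 3: add(add(Z, mul(Z, Z)), add(SSZ, SSSZ))
  step 4: add(mul(Z, Z), add(SSZ, SSSZ))
  step 5: add(Z, add(SSZ, SSSZ))
  step 6: add(SSZ, SSSZ)
  step 7: S(add(SZ, SSSZ))
  step 8: S(S(add(Z, SSSZ)))
  step 9: S^5(Z)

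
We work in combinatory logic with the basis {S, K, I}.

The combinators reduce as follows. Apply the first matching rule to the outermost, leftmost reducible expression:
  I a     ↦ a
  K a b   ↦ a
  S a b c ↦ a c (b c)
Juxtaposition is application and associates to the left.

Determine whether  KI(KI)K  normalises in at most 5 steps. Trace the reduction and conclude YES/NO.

Answer: YES — reaches normal form K in 2 ≤ 5 steps

Derivation:
  start: KI(KI)K
  step 1: IK
  step 2: K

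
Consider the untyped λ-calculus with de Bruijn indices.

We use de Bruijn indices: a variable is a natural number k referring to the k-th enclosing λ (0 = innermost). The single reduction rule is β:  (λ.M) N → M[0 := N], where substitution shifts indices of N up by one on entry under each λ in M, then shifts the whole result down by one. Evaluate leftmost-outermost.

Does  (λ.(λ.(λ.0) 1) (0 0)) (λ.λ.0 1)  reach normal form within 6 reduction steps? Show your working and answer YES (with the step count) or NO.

Answer: YES — reaches normal form λ.λ.0 1 in 3 ≤ 6 steps

Derivation:
  start: (λ.(λ.(λ.0) 1) (0 0)) (λ.λ.0 1)
  step 1: (λ.(λ.0) (λ.λ.0 1)) ((λ.λ.0 1) (λ.λ.0 1))
  step 2: (λ.0) (λ.λ.0 1)
  step 3: λ.λ.0 1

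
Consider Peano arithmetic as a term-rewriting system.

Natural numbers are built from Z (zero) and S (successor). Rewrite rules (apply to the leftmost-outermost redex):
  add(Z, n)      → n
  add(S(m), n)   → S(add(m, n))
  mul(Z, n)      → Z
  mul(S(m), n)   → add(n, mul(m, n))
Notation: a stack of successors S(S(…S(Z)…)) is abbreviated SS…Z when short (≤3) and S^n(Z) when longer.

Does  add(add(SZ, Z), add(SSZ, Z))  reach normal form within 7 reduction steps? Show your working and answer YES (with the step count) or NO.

Answer: YES — reaches normal form SSSZ in 7 ≤ 7 steps

Derivation:
  start: add(add(SZ, Z), add(SSZ, Z))
  →1  add(S(add(Z, Z)), add(SSZ, Z))
  →2  S(add(add(Z, Z), add(SSZ, Z)))
  →3  S(add(Z, add(SSZ, Z)))
  →4  S(add(SSZ, Z))
  →5  S(S(add(SZ, Z)))
  →6  S(S(S(add(Z, Z))))
  →7  SSSZ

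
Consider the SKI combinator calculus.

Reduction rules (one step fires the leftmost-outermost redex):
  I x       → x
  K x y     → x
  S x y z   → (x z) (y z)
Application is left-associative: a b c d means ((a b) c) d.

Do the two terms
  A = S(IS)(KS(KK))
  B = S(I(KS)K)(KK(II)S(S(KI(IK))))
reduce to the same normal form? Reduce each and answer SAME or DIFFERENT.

Term A:
  start: S(IS)(KS(KK))
  →1  SS(KS(KK))
  →2  SSS

Term B:
  start: S(I(KS)K)(KK(II)S(S(KI(IK))))
  →1  S(KSK)(KK(II)S(S(KI(IK))))
  →2  SS(KK(II)S(S(KI(IK))))
  →3  SS(KS(S(KI(IK))))
  →4  SSS

Answer: SAME — A ⇓ SSS, B ⇓ SSS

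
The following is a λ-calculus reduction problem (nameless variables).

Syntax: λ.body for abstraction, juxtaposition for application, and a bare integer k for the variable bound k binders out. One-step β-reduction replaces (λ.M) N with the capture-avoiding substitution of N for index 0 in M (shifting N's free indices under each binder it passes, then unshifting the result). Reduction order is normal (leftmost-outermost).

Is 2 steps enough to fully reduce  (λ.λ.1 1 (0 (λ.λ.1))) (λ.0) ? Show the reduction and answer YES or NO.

  start: (λ.λ.1 1 (0 (λ.λ.1))) (λ.0)
  →1  λ.(λ.0) (λ.0) (0 (λ.λ.1))
  →2  λ.(λ.0) (0 (λ.λ.1))

Answer: NO — after 2 steps the term is λ.(λ.0) (0 (λ.λ.1)), not yet normal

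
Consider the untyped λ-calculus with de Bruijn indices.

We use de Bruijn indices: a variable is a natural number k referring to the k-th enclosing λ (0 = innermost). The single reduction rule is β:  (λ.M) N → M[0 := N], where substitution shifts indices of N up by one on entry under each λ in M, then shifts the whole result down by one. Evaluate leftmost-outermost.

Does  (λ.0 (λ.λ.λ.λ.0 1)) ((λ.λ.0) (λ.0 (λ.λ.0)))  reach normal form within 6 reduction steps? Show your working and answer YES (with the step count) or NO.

  start: (λ.0 (λ.λ.λ.λ.0 1)) ((λ.λ.0) (λ.0 (λ.λ.0)))
  [1] (λ.λ.0) (λ.0 (λ.λ.0)) (λ.λ.λ.λ.0 1)
  [2] (λ.0) (λ.λ.λ.λ.0 1)
  [3] λ.λ.λ.λ.0 1

Answer: YES — reaches normal form λ.λ.λ.λ.0 1 in 3 ≤ 6 steps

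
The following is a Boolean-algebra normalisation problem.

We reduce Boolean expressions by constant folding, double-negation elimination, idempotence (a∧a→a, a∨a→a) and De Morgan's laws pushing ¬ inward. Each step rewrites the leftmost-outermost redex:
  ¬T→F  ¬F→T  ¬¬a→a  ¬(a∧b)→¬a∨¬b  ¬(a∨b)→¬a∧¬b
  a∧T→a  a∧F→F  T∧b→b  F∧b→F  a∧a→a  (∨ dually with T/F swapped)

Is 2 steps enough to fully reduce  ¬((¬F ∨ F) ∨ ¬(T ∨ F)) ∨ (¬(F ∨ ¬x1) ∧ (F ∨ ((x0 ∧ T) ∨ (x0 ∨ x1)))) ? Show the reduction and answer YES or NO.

Answer: NO — after 2 steps the term is ((¬¬F ∧ ¬F) ∧ ¬¬(T ∨ F)) ∨ (¬(F ∨ ¬x1) ∧ (F ∨ ((x0 ∧ T) ∨ (x0 ∨ x1)))), not yet normal

Reduction:
  start: ¬((¬F ∨ F) ∨ ¬(T ∨ F)) ∨ (¬(F ∨ ¬x1) ∧ (F ∨ ((x0 ∧ T) ∨ (x0 ∨ x1))))
  step 1: (¬(¬F ∨ F) ∧ ¬¬(T ∨ F)) ∨ (¬(F ∨ ¬x1) ∧ (F ∨ ((x0 ∧ T) ∨ (x0 ∨ x1))))
  step 2: ((¬¬F ∧ ¬F) ∧ ¬¬(T ∨ F)) ∨ (¬(F ∨ ¬x1) ∧ (F ∨ ((x0 ∧ T) ∨ (x0 ∨ x1))))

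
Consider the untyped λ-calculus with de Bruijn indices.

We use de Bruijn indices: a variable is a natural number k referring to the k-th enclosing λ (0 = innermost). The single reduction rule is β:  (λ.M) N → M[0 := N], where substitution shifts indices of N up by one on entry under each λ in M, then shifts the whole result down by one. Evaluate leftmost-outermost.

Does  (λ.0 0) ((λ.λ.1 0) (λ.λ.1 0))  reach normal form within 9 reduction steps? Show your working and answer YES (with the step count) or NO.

  start: (λ.0 0) ((λ.λ.1 0) (λ.λ.1 0))
  step 1: (λ.λ.1 0) (λ.λ.1 0) ((λ.λ.1 0) (λ.λ.1 0))
  step 2: (λ.(λ.λ.1 0) 0) ((λ.λ.1 0) (λ.λ.1 0))
  step 3: (λ.λ.1 0) ((λ.λ.1 0) (λ.λ.1 0))
  step 4: λ.(λ.λ.1 0) (λ.λ.1 0) 0
  step 5: λ.(λ.(λ.λ.1 0) 0) 0
  step 6: λ.(λ.λ.1 0) 0
  step 7: λ.λ.1 0

Answer: YES — reaches normal form λ.λ.1 0 in 7 ≤ 9 steps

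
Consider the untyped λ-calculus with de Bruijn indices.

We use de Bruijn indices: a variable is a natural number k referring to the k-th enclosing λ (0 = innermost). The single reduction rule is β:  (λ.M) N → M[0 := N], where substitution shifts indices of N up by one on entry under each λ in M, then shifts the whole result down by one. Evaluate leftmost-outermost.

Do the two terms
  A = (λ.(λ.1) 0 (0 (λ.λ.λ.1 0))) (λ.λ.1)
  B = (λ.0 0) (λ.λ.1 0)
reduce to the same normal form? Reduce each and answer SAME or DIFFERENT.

Answer: DIFFERENT — A ⇓ λ.λ.λ.λ.λ.1 0, B ⇓ λ.λ.1 0

Working:
Term A:
  start: (λ.(λ.1) 0 (0 (λ.λ.λ.1 0))) (λ.λ.1)
  step 1: (λ.λ.λ.1) (λ.λ.1) ((λ.λ.1) (λ.λ.λ.1 0))
  step 2: (λ.λ.1) ((λ.λ.1) (λ.λ.λ.1 0))
  step 3: λ.(λ.λ.1) (λ.λ.λ.1 0)
  step 4: λ.λ.λ.λ.λ.1 0

Term B:
  start: (λ.0 0) (λ.λ.1 0)
  step 1: (λ.λ.1 0) (λ.λ.1 0)
  step 2: λ.(λ.λ.1 0) 0
  step 3: λ.λ.1 0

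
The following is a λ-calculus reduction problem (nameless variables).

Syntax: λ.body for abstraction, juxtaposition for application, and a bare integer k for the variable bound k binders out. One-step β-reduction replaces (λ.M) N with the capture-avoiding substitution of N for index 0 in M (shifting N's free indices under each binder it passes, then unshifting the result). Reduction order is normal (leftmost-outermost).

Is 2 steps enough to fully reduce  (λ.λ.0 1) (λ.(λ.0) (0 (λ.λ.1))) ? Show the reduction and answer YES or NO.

  start: (λ.λ.0 1) (λ.(λ.0) (0 (λ.λ.1)))
  step 1: λ.0 (λ.(λ.0) (0 (λ.λ.1)))
  step 2: λ.0 (λ.0 (λ.λ.1))

Answer: YES — reaches normal form λ.0 (λ.0 (λ.λ.1)) in 2 ≤ 2 steps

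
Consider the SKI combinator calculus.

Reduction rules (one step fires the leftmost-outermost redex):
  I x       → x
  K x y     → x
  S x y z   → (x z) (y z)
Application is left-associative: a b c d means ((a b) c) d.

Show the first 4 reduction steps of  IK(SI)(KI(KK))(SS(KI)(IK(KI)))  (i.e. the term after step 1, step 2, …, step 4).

  start: IK(SI)(KI(KK))(SS(KI)(IK(KI)))
  step 1: K(SI)(KI(KK))(SS(KI)(IK(KI)))
  step 2: SI(SS(KI)(IK(KI)))
  step 3: SI(S(IK(KI))(KI(IK(KI))))
  step 4: SI(S(K(KI))(KI(IK(KI))))

Answer: after 4 steps: SI(S(K(KI))(KI(IK(KI))))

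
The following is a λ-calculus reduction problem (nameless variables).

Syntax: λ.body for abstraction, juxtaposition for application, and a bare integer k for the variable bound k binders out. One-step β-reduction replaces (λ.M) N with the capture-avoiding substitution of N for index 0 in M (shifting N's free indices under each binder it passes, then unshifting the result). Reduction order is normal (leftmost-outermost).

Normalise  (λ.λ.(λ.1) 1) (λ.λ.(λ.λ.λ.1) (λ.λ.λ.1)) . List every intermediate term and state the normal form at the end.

Answer: normal form = λ.0  (in 2 steps)

Derivation:
  start: (λ.λ.(λ.1) 1) (λ.λ.(λ.λ.λ.1) (λ.λ.λ.1))
  [1] λ.(λ.1) (λ.λ.(λ.λ.λ.1) (λ.λ.λ.1))
  [2] λ.0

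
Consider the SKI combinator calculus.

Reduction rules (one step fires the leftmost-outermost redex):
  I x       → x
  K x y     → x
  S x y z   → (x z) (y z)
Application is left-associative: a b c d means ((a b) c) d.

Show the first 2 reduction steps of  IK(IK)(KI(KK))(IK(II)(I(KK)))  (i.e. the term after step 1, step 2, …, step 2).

  start: IK(IK)(KI(KK))(IK(II)(I(KK)))
  →1  K(IK)(KI(KK))(IK(II)(I(KK)))
  →2  IK(IK(II)(I(KK)))

Answer: after 2 steps: IK(IK(II)(I(KK)))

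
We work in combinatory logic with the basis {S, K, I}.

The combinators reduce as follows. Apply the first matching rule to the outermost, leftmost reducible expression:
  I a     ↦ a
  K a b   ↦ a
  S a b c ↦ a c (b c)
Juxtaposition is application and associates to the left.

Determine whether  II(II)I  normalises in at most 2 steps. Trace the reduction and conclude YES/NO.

  start: II(II)I
  →1  I(II)I
  →2  III

Answer: NO — after 2 steps the term is III, not yet normal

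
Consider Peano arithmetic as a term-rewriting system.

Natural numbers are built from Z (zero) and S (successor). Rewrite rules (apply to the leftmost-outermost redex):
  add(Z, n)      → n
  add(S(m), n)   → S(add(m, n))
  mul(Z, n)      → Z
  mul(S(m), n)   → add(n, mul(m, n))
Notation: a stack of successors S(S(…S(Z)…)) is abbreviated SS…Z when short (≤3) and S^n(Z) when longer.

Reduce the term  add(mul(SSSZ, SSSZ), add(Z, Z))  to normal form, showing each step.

Answer: normal form = S^9(Z)  (in 27 steps)

Derivation:
  start: add(mul(SSSZ, SSSZ), add(Z, Z))
  →1  add(add(SSSZ, mul(SSZ, SSSZ)), add(Z, Z))
  →2  add(S(add(SSZ, mul(SSZ, SSSZ))), add(Z, Z))
  →3  S(add(add(SSZ, mul(SSZ, SSSZ)), add(Z, Z)))
  →4  S(add(S(add(SZ, mul(SSZ, SSSZ))), add(Z, Z)))
  →5  S(S(add(add(SZ, mul(SSZ, SSSZ)), add(Z, Z))))
  →6  S(S(add(S(add(Z, mul(SSZ, SSSZ))), add(Z, Z))))
  →7  S(S(S(add(add(Z, mul(SSZ, SSSZ)), add(Z, Z)))))
  →8  S(S(S(add(mul(SSZ, SSSZ), add(Z, Z)))))
  →9  S(S(S(add(add(SSSZ, mul(SZ, SSSZ)), add(Z, Z)))))
  →10  S(S(S(add(S(add(SSZ, mul(SZ, SSSZ))), add(Z, Z)))))
  →11  S(S(S(S(add(add(SSZ, mul(SZ, SSSZ)), add(Z, Z))))))
  →12  S(S(S(S(add(S(add(SZ, mul(SZ, SSSZ))), add(Z, Z))))))
  →13  S(S(S(S(S(add(add(SZ, mul(SZ, SSSZ)), add(Z, Z)))))))
  →14  S(S(S(S(S(add(S(add(Z, mul(SZ, SSSZ))), add(Z, Z)))))))
  →15  S(S(S(S(S(S(add(add(Z, mul(SZ, SSSZ)), add(Z, Z))))))))
  →16  S(S(S(S(S(S(add(mul(SZ, SSSZ), add(Z, Z))))))))
  →17  S(S(S(S(S(S(add(add(SSSZ, mul(Z, SSSZ)), add(Z, Z))))))))
  →18  S(S(S(S(S(S(add(S(add(SSZ, mul(Z, SSSZ))), add(Z, Z))))))))
  →19  S(S(S(S(S(S(S(add(add(SSZ, mul(Z, SSSZ)), add(Z, Z)))))))))
  →20  S(S(S(S(S(S(S(add(S(add(SZ, mul(Z, SSSZ))), add(Z, Z)))))))))
  →21  S(S(S(S(S(S(S(S(add(add(SZ, mul(Z, SSSZ)), add(Z, Z))))))))))
  →22  S(S(S(S(S(S(S(S(add(S(add(Z, mul(Z, SSSZ))), add(Z, Z))))))))))
  →23  S(S(S(S(S(S(S(S(S(add(add(Z, mul(Z, SSSZ)), add(Z, Z)))))))))))
  →24  S(S(S(S(S(S(S(S(S(add(mul(Z, SSSZ), add(Z, Z)))))))))))
  →25  S(S(S(S(S(S(S(S(S(add(Z, add(Z, Z)))))))))))
  →26  S(S(S(S(S(S(S(S(S(add(Z, Z))))))))))
  →27  S^9(Z)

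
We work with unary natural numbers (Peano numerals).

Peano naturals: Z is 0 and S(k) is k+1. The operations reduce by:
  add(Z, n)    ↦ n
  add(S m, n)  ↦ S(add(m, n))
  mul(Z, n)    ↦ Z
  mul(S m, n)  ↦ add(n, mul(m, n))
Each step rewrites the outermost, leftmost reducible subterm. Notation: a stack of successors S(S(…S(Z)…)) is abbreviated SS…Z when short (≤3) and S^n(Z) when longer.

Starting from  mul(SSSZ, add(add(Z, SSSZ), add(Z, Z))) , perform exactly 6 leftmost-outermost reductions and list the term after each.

  start: mul(SSSZ, add(add(Z, SSSZ), add(Z, Z)))
  step 1: add(add(add(Z, SSSZ), add(Z, Z)), mul(SSZ, add(add(Z, SSSZ), add(Z, Z))))
  step 2: add(add(SSSZ, add(Z, Z)), mul(SSZ, add(add(Z, SSSZ), add(Z, Z))))
  step 3: add(S(add(SSZ, add(Z, Z))), mul(SSZ, add(add(Z, SSSZ), add(Z, Z))))
  step 4: S(add(add(SSZ, add(Z, Z)), mul(SSZ, add(add(Z, SSSZ), add(Z, Z)))))
  step 5: S(add(S(add(SZ, add(Z, Z))), mul(SSZ, add(add(Z, SSSZ), add(Z, Z)))))
  step 6: S(S(add(add(SZ, add(Z, Z)), mul(SSZ, add(add(Z, SSSZ), add(Z, Z))))))

Answer: after 6 steps: S(S(add(add(SZ, add(Z, Z)), mul(SSZ, add(add(Z, SSSZ), add(Z, Z))))))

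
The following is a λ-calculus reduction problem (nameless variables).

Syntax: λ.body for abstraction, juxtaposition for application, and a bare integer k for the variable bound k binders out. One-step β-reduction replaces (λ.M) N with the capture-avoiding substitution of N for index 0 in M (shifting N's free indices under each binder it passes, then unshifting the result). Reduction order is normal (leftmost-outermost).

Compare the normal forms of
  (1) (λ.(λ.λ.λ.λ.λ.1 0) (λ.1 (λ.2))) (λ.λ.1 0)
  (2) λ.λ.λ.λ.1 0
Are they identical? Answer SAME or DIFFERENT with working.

Answer: SAME — A ⇓ λ.λ.λ.λ.1 0, B ⇓ λ.λ.λ.λ.1 0

Reduction:
Term A:
  start: (λ.(λ.λ.λ.λ.λ.1 0) (λ.1 (λ.2))) (λ.λ.1 0)
  step 1: (λ.λ.λ.λ.λ.1 0) (λ.(λ.λ.1 0) (λ.λ.λ.1 0))
  step 2: λ.λ.λ.λ.1 0

Term B:
  start: λ.λ.λ.λ.1 0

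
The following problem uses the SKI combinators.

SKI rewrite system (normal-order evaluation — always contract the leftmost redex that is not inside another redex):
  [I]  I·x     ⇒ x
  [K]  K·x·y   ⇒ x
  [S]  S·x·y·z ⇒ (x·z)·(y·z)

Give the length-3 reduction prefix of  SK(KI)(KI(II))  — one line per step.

  start: SK(KI)(KI(II))
  →1  K(KI(II))(KI(KI(II)))
  →2  KI(II)
  →3  I

Answer: after 3 steps: I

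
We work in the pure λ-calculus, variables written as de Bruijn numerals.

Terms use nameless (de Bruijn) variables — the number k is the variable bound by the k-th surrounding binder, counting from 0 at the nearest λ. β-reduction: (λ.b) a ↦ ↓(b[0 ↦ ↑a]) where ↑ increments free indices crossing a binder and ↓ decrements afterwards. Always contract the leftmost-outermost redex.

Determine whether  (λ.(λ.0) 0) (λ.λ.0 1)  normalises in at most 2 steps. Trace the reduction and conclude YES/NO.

  start: (λ.(λ.0) 0) (λ.λ.0 1)
  [1] (λ.0) (λ.λ.0 1)
  [2] λ.λ.0 1

Answer: YES — reaches normal form λ.λ.0 1 in 2 ≤ 2 steps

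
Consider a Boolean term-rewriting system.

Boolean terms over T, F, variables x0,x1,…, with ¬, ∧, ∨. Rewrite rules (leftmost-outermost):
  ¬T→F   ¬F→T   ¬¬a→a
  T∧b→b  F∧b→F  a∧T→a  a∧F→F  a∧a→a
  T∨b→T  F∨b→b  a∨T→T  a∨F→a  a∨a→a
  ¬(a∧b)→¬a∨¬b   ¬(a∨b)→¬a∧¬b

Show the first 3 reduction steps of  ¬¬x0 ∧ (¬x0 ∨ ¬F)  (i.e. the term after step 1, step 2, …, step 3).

  start: ¬¬x0 ∧ (¬x0 ∨ ¬F)
  →1  x0 ∧ (¬x0 ∨ ¬F)
  →2  x0 ∧ (¬x0 ∨ T)
  →3  x0 ∧ T

Answer: after 3 steps: x0 ∧ T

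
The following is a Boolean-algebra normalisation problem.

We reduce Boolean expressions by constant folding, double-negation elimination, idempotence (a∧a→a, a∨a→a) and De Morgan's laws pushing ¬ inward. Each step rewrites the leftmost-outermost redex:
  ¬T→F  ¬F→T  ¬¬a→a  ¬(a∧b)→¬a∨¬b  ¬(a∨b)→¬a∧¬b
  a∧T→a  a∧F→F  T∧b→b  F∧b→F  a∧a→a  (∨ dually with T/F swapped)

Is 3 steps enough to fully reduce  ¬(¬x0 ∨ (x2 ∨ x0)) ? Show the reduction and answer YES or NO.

Answer: YES — reaches normal form x0 ∧ (¬x2 ∧ ¬x0) in 3 ≤ 3 steps

Reduction:
  start: ¬(¬x0 ∨ (x2 ∨ x0))
  [1] ¬¬x0 ∧ ¬(x2 ∨ x0)
  [2] x0 ∧ ¬(x2 ∨ x0)
  [3] x0 ∧ (¬x2 ∧ ¬x0)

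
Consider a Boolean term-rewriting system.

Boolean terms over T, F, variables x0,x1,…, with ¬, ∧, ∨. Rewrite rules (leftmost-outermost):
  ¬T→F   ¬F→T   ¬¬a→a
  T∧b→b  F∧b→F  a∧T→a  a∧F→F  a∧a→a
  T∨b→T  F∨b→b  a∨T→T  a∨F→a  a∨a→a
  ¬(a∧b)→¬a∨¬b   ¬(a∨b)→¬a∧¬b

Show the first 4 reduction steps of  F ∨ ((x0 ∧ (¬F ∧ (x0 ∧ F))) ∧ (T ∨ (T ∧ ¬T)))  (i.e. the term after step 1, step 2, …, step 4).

Answer: after 4 steps: (x0 ∧ F) ∧ (T ∨ (T ∧ ¬T))

Reduction:
  start: F ∨ ((x0 ∧ (¬F ∧ (x0 ∧ F))) ∧ (T ∨ (T ∧ ¬T)))
  step 1: (x0 ∧ (¬F ∧ (x0 ∧ F))) ∧ (T ∨ (T ∧ ¬T))
  step 2: (x0 ∧ (T ∧ (x0 ∧ F))) ∧ (T ∨ (T ∧ ¬T))
  step 3: (x0 ∧ (x0 ∧ F)) ∧ (T ∨ (T ∧ ¬T))
  step 4: (x0 ∧ F) ∧ (T ∨ (T ∧ ¬T))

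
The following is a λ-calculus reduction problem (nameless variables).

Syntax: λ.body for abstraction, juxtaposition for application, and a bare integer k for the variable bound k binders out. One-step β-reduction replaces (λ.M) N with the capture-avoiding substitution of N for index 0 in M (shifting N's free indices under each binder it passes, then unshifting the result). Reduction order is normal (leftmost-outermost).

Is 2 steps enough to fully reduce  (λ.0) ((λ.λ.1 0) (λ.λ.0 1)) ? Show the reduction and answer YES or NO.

Answer: NO — after 2 steps the term is λ.(λ.λ.0 1) 0, not yet normal

Derivation:
  start: (λ.0) ((λ.λ.1 0) (λ.λ.0 1))
  [1] (λ.λ.1 0) (λ.λ.0 1)
  [2] λ.(λ.λ.0 1) 0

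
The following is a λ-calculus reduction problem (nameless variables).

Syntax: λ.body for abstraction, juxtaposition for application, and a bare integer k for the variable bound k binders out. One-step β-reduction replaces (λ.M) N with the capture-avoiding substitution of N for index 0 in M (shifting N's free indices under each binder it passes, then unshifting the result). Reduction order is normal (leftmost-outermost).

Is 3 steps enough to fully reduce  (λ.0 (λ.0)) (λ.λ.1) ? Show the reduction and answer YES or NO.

  start: (λ.0 (λ.0)) (λ.λ.1)
  →1  (λ.λ.1) (λ.0)
  →2  λ.λ.0

Answer: YES — reaches normal form λ.λ.0 in 2 ≤ 3 steps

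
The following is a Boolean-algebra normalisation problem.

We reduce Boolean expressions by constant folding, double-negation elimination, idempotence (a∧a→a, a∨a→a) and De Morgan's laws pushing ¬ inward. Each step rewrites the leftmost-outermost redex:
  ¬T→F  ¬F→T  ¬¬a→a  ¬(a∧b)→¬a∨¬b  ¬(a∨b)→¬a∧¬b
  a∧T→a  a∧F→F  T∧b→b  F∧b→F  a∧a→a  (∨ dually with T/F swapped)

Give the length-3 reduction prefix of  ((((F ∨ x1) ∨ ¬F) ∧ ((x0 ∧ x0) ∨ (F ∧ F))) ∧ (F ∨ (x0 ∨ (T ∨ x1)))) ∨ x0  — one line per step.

Answer: after 3 steps: ((T ∧ ((x0 ∧ x0) ∨ (F ∧ F))) ∧ (F ∨ (x0 ∨ (T ∨ x1)))) ∨ x0

Reduction:
  start: ((((F ∨ x1) ∨ ¬F) ∧ ((x0 ∧ x0) ∨ (F ∧ F))) ∧ (F ∨ (x0 ∨ (T ∨ x1)))) ∨ x0
  step 1: (((x1 ∨ ¬F) ∧ ((x0 ∧ x0) ∨ (F ∧ F))) ∧ (F ∨ (x0 ∨ (T ∨ x1)))) ∨ x0
  step 2: (((x1 ∨ T) ∧ ((x0 ∧ x0) ∨ (F ∧ F))) ∧ (F ∨ (x0 ∨ (T ∨ x1)))) ∨ x0
  step 3: ((T ∧ ((x0 ∧ x0) ∨ (F ∧ F))) ∧ (F ∨ (x0 ∨ (T ∨ x1)))) ∨ x0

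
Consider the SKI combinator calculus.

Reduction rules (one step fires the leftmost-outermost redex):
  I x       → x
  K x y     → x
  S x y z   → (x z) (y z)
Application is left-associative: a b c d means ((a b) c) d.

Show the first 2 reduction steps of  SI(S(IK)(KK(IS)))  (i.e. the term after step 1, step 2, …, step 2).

  start: SI(S(IK)(KK(IS)))
  [1] SI(SK(KK(IS)))
  [2] SI(SKK)

Answer: after 2 steps: SI(SKK)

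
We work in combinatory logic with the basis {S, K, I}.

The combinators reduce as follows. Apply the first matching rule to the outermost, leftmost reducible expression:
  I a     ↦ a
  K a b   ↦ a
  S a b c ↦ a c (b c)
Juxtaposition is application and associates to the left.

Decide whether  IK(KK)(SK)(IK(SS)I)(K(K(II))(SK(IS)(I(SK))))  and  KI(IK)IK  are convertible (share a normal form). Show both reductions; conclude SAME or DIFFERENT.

Term A:
  start: IK(KK)(SK)(IK(SS)I)(K(K(II))(SK(IS)(I(SK))))
  step 1: K(KK)(SK)(IK(SS)I)(K(K(II))(SK(IS)(I(SK))))
  step 2: KK(IK(SS)I)(K(K(II))(SK(IS)(I(SK))))
  step 3: K(K(K(II))(SK(IS)(I(SK))))
  step 4: K(K(II))
  step 5: K(KI)

Term B:
  start: KI(IK)IK
  step 1: IIK
  step 2: IK
  step 3: K

Answer: DIFFERENT — A ⇓ K(KI), B ⇓ K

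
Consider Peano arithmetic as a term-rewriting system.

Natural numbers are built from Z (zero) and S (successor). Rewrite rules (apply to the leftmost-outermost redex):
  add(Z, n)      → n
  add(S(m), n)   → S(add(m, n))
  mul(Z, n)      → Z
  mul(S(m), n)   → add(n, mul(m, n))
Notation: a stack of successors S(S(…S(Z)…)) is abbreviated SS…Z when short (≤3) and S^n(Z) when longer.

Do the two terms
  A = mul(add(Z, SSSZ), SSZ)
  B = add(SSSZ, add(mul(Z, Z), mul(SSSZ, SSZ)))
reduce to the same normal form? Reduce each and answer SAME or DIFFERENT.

Term A:
  start: mul(add(Z, SSSZ), SSZ)
  [1] mul(SSSZ, SSZ)
  [2] add(SSZ, mul(SSZ, SSZ))
  [3] S(add(SZ, mul(SSZ, SSZ)))
  [4] S(S(add(Z, mul(SSZ, SSZ))))
  [5] S(S(mul(SSZ, SSZ)))
  [6] S(S(add(SSZ, mul(SZ, SSZ))))
  [7] S(S(S(add(SZ, mul(SZ, SSZ)))))
  [8] S(S(S(S(add(Z, mul(SZ, SSZ))))))
  [9] S(S(S(S(mul(SZ, SSZ)))))
  [10] S(S(S(S(add(SSZ, mul(Z, SSZ))))))
  [11] S(S(S(S(S(add(SZ, mul(Z, SSZ)))))))
  [12] S(S(S(S(S(S(add(Z, mul(Z, SSZ))))))))
  [13] S(S(S(S(S(S(mul(Z, SSZ)))))))
  [14] S^6(Z)

Term B:
  start: add(SSSZ, add(mul(Z, Z), mul(SSSZ, SSZ)))
  [1] S(add(SSZ, add(mul(Z, Z), mul(SSSZ, SSZ))))
  [2] S(S(add(SZ, add(mul(Z, Z), mul(SSSZ, SSZ)))))
  [3] S(S(S(add(Z, add(mul(Z, Z), mul(SSSZ, SSZ))))))
  [4] S(S(S(add(mul(Z, Z), mul(SSSZ, SSZ)))))
  [5] S(S(S(add(Z, mul(SSSZ, SSZ)))))
  [6] S(S(S(mul(SSSZ, SSZ))))
  [7] S(S(S(add(SSZ, mul(SSZ, SSZ)))))
  [8] S(S(S(S(add(SZ, mul(SSZ, SSZ))))))
  [9] S(S(S(S(S(add(Z, mul(SSZ, SSZ)))))))
  [10] S(S(S(S(S(mul(SSZ, SSZ))))))
  [11] S(S(S(S(S(add(SSZ, mul(SZ, SSZ)))))))
  [12] S(S(S(S(S(S(add(SZ, mul(SZ, SSZ))))))))
  [13] S(S(S(S(S(S(S(add(Z, mul(SZ, SSZ)))))))))
  [14] S(S(S(S(S(S(S(mul(SZ, SSZ))))))))
  [15] S(S(S(S(S(S(S(add(SSZ, mul(Z, SSZ)))))))))
  [16] S(S(S(S(S(S(S(S(add(SZ, mul(Z, SSZ))))))))))
  [17] S(S(S(S(S(S(S(S(S(add(Z, mul(Z, SSZ)))))))))))
  [18] S(S(S(S(S(S(S(S(S(mul(Z, SSZ))))))))))
  [19] S^9(Z)

Answer: DIFFERENT — A ⇓ S^6(Z), B ⇓ S^9(Z)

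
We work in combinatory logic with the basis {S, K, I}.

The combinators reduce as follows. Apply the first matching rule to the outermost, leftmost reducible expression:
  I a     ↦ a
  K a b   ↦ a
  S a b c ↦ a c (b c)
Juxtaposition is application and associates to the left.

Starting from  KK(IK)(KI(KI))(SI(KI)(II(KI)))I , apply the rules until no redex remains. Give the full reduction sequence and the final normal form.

Answer: normal form = I  (in 4 steps)

Derivation:
  start: KK(IK)(KI(KI))(SI(KI)(II(KI)))I
  step 1: K(KI(KI))(SI(KI)(II(KI)))I
  step 2: KI(KI)I
  step 3: II
  step 4: I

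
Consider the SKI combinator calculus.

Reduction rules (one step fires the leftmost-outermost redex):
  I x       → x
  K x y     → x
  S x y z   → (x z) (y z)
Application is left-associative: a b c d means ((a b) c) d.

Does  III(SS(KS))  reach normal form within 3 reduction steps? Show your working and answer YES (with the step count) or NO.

  start: III(SS(KS))
  →1  II(SS(KS))
  →2  I(SS(KS))
  →3  SS(KS)

Answer: YES — reaches normal form SS(KS) in 3 ≤ 3 steps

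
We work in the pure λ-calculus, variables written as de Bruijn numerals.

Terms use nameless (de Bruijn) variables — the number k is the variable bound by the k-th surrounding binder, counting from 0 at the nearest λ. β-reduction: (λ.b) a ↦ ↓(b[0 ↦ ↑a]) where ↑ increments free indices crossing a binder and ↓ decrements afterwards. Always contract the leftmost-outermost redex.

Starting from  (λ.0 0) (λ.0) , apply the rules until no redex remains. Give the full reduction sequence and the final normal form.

  start: (λ.0 0) (λ.0)
  [1] (λ.0) (λ.0)
  [2] λ.0

Answer: normal form = λ.0  (in 2 steps)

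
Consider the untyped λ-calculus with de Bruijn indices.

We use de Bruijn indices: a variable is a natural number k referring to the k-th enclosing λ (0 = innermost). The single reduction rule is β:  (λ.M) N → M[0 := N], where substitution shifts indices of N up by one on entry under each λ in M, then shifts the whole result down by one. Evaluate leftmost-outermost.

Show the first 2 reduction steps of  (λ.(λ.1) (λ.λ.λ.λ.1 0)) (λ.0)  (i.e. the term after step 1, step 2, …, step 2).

  start: (λ.(λ.1) (λ.λ.λ.λ.1 0)) (λ.0)
  →1  (λ.λ.0) (λ.λ.λ.λ.1 0)
  →2  λ.0

Answer: after 2 steps: λ.0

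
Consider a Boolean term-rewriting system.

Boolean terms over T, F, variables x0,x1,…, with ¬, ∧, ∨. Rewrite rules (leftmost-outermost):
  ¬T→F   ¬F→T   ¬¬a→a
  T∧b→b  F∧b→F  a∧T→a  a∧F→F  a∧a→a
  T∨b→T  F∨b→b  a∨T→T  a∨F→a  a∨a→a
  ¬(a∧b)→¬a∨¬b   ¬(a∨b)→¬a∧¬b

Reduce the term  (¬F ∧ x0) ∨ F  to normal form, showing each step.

  start: (¬F ∧ x0) ∨ F
  [1] ¬F ∧ x0
  [2] T ∧ x0
  [3] x0

Answer: normal form = x0  (in 3 steps)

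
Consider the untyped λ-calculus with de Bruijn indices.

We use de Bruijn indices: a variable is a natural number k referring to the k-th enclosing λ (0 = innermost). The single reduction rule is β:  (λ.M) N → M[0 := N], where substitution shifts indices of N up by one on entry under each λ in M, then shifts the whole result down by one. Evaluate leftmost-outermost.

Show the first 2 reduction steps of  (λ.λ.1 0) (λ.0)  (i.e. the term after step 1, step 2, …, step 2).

  start: (λ.λ.1 0) (λ.0)
  [1] λ.(λ.0) 0
  [2] λ.0

Answer: after 2 steps: λ.0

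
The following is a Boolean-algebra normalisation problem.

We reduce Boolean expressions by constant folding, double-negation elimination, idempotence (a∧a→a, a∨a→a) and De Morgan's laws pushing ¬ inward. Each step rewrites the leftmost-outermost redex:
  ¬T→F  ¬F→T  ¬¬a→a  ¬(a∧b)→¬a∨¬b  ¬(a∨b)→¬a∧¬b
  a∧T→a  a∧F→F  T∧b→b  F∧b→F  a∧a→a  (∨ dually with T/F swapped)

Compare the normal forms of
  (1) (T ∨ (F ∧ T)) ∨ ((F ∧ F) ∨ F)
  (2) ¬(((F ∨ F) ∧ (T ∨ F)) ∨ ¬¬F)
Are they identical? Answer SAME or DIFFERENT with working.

Term A:
  start: (T ∨ (F ∧ T)) ∨ ((F ∧ F) ∨ F)
  [1] T ∨ ((F ∧ F) ∨ F)
  [2] T

Term B:
  start: ¬(((F ∨ F) ∧ (T ∨ F)) ∨ ¬¬F)
  [1] ¬((F ∨ F) ∧ (T ∨ F)) ∧ ¬¬¬F
  [2] (¬(F ∨ F) ∨ ¬(T ∨ F)) ∧ ¬¬¬F
  [3] ((¬F ∧ ¬F) ∨ ¬(T ∨ F)) ∧ ¬¬¬F
  [4] (¬F ∨ ¬(T ∨ F)) ∧ ¬¬¬F
  [5] (T ∨ ¬(T ∨ F)) ∧ ¬¬¬F
  [6] T ∧ ¬¬¬F
  [7] ¬¬¬F
  [8] ¬F
  [9] T

Answer: SAME — A ⇓ T, B ⇓ T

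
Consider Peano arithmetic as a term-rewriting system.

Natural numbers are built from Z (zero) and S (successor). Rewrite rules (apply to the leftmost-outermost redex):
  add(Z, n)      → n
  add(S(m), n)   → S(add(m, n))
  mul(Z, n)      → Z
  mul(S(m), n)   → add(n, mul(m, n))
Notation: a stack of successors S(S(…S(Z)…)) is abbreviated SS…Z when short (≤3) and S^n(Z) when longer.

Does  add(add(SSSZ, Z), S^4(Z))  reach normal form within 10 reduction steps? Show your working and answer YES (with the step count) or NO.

Answer: YES — reaches normal form S^7(Z) in 8 ≤ 10 steps

Working:
  start: add(add(SSSZ, Z), S^4(Z))
  step 1: add(S(add(SSZ, Z)), S^4(Z))
  step 2: S(add(add(SSZ, Z), S^4(Z)))
  step 3: S(add(S(add(SZ, Z)), S^4(Z)))
  step 4: S(S(add(add(SZ, Z), S^4(Z))))
  step 5: S(S(add(S(add(Z, Z)), S^4(Z))))
  step 6: S(S(S(add(add(Z, Z), S^4(Z)))))
  step 7: S(S(S(add(Z, S^4(Z)))))
  step 8: S^7(Z)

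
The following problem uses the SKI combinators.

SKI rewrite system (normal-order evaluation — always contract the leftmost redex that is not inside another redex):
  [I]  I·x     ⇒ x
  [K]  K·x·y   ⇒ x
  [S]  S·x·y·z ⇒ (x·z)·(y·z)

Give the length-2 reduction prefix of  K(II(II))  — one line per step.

  start: K(II(II))
  step 1: K(I(II))
  step 2: K(II)

Answer: after 2 steps: K(II)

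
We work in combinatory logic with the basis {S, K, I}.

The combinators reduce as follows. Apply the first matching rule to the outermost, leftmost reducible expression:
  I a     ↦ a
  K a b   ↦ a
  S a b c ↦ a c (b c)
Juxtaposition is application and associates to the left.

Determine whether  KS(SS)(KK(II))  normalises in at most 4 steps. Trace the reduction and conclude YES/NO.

Answer: YES — reaches normal form SK in 2 ≤ 4 steps

Derivation:
  start: KS(SS)(KK(II))
  step 1: S(KK(II))
  step 2: SK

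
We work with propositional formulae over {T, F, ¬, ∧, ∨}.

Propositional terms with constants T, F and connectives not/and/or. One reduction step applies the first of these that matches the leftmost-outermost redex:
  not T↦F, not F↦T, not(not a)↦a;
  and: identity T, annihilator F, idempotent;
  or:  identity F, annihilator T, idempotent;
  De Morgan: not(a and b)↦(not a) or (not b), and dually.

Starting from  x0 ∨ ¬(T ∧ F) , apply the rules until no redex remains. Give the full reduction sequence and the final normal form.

Answer: normal form = T  (in 5 steps)

Reduction:
  start: x0 ∨ ¬(T ∧ F)
  →1  x0 ∨ (¬T ∨ ¬F)
  →2  x0 ∨ (F ∨ ¬F)
  →3  x0 ∨ ¬F
  →4  x0 ∨ T
  →5  T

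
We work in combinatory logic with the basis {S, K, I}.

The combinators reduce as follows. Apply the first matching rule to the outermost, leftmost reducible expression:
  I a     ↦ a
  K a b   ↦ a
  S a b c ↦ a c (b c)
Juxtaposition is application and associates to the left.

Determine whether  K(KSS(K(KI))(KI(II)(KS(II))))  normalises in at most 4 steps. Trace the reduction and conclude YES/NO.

Answer: YES — reaches normal form K(S(K(KI))S) in 4 ≤ 4 steps

Reduction:
  start: K(KSS(K(KI))(KI(II)(KS(II))))
  [1] K(S(K(KI))(KI(II)(KS(II))))
  [2] K(S(K(KI))(I(KS(II))))
  [3] K(S(K(KI))(KS(II)))
  [4] K(S(K(KI))S)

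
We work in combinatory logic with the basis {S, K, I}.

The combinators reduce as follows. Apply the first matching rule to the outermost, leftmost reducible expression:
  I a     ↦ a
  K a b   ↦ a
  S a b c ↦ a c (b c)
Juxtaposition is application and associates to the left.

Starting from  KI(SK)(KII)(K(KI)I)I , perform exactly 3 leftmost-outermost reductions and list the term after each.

  start: KI(SK)(KII)(K(KI)I)I
  step 1: I(KII)(K(KI)I)I
  step 2: KII(K(KI)I)I
  step 3: I(K(KI)I)I

Answer: after 3 steps: I(K(KI)I)I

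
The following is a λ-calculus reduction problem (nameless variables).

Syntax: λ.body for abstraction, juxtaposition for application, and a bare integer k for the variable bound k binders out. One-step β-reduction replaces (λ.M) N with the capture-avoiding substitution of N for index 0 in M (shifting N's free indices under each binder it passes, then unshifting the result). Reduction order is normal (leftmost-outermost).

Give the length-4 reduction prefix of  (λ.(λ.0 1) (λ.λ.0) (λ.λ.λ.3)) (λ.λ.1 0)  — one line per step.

Answer: after 4 steps: λ.λ.λ.λ.λ.1 0

Derivation:
  start: (λ.(λ.0 1) (λ.λ.0) (λ.λ.λ.3)) (λ.λ.1 0)
  →1  (λ.0 (λ.λ.1 0)) (λ.λ.0) (λ.λ.λ.λ.λ.1 0)
  →2  (λ.λ.0) (λ.λ.1 0) (λ.λ.λ.λ.λ.1 0)
  →3  (λ.0) (λ.λ.λ.λ.λ.1 0)
  →4  λ.λ.λ.λ.λ.1 0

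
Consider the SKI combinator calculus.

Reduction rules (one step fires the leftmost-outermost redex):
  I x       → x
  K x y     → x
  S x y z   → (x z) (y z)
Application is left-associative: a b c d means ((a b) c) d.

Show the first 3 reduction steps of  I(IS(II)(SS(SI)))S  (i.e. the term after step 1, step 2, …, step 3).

Answer: after 3 steps: IIS(SS(SI)S)

Reduction:
  start: I(IS(II)(SS(SI)))S
  →1  IS(II)(SS(SI))S
  →2  S(II)(SS(SI))S
  →3  IIS(SS(SI)S)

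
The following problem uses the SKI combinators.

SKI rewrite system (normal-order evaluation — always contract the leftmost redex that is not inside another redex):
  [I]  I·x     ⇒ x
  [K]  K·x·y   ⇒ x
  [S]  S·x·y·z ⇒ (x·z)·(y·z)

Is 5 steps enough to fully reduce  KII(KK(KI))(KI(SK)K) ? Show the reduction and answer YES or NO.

Answer: YES — reaches normal form KK in 5 ≤ 5 steps

Derivation:
  start: KII(KK(KI))(KI(SK)K)
  →1  I(KK(KI))(KI(SK)K)
  →2  KK(KI)(KI(SK)K)
  →3  K(KI(SK)K)
  →4  K(IK)
  →5  KK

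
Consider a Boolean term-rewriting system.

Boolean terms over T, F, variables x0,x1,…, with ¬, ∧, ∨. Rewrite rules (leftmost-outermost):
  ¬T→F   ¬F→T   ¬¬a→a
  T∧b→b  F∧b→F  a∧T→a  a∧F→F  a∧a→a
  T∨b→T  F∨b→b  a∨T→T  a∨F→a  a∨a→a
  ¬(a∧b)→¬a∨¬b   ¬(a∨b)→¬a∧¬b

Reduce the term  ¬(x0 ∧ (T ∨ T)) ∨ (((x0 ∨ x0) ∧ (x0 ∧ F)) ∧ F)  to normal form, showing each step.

  start: ¬(x0 ∧ (T ∨ T)) ∨ (((x0 ∨ x0) ∧ (x0 ∧ F)) ∧ F)
  step 1: (¬x0 ∨ ¬(T ∨ T)) ∨ (((x0 ∨ x0) ∧ (x0 ∧ F)) ∧ F)
  step 2: (¬x0 ∨ (¬T ∧ ¬T)) ∨ (((x0 ∨ x0) ∧ (x0 ∧ F)) ∧ F)
  step 3: (¬x0 ∨ ¬T) ∨ (((x0 ∨ x0) ∧ (x0 ∧ F)) ∧ F)
  step 4: (¬x0 ∨ F) ∨ (((x0 ∨ x0) ∧ (x0 ∧ F)) ∧ F)
  step 5: ¬x0 ∨ (((x0 ∨ x0) ∧ (x0 ∧ F)) ∧ F)
  step 6: ¬x0 ∨ F
  step 7: ¬x0

Answer: normal form = ¬x0  (in 7 steps)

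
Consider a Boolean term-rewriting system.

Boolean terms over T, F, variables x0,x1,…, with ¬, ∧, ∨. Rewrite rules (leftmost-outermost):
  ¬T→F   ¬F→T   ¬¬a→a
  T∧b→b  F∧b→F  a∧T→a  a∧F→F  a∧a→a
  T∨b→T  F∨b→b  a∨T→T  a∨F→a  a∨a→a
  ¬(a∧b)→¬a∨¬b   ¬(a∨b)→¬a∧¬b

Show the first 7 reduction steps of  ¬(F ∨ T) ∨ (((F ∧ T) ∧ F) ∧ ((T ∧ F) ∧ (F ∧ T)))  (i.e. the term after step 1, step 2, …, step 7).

Answer: after 7 steps: F

Working:
  start: ¬(F ∨ T) ∨ (((F ∧ T) ∧ F) ∧ ((T ∧ F) ∧ (F ∧ T)))
  [1] (¬F ∧ ¬T) ∨ (((F ∧ T) ∧ F) ∧ ((T ∧ F) ∧ (F ∧ T)))
  [2] (T ∧ ¬T) ∨ (((F ∧ T) ∧ F) ∧ ((T ∧ F) ∧ (F ∧ T)))
  [3] ¬T ∨ (((F ∧ T) ∧ F) ∧ ((T ∧ F) ∧ (F ∧ T)))
  [4] F ∨ (((F ∧ T) ∧ F) ∧ ((T ∧ F) ∧ (F ∧ T)))
  [5] ((F ∧ T) ∧ F) ∧ ((T ∧ F) ∧ (F ∧ T))
  [6] F ∧ ((T ∧ F) ∧ (F ∧ T))
  [7] F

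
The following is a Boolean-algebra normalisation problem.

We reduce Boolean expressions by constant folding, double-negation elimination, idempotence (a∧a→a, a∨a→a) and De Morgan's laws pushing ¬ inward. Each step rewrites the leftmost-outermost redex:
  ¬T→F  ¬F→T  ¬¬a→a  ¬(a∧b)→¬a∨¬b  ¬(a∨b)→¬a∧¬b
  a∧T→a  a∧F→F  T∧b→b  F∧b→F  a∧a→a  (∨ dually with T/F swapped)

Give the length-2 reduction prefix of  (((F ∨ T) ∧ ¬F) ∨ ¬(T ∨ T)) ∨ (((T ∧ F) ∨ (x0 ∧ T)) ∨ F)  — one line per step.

  start: (((F ∨ T) ∧ ¬F) ∨ ¬(T ∨ T)) ∨ (((T ∧ F) ∨ (x0 ∧ T)) ∨ F)
  [1] ((T ∧ ¬F) ∨ ¬(T ∨ T)) ∨ (((T ∧ F) ∨ (x0 ∧ T)) ∨ F)
  [2] (¬F ∨ ¬(T ∨ T)) ∨ (((T ∧ F) ∨ (x0 ∧ T)) ∨ F)

Answer: after 2 steps: (¬F ∨ ¬(T ∨ T)) ∨ (((T ∧ F) ∨ (x0 ∧ T)) ∨ F)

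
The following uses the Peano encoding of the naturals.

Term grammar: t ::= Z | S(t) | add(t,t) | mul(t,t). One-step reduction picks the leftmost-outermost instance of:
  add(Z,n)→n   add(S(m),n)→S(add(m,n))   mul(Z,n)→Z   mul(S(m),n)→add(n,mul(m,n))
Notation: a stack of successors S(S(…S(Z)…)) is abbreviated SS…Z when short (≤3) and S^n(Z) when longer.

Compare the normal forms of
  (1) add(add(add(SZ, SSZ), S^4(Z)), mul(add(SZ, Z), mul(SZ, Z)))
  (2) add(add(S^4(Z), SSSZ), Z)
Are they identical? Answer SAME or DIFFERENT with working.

Answer: SAME — A ⇓ S^7(Z), B ⇓ S^7(Z)

Reduction:
Term A:
  start: add(add(add(SZ, SSZ), S^4(Z)), mul(add(SZ, Z), mul(SZ, Z)))
  step 1: add(add(S(add(Z, SSZ)), S^4(Z)), mul(add(SZ, Z), mul(SZ, Z)))
  step 2: add(S(add(add(Z, SSZ), S^4(Z))), mul(add(SZ, Z), mul(SZ, Z)))
  step 3: S(add(add(add(Z, SSZ), S^4(Z)), mul(add(SZ, Z), mul(SZ, Z))))
  step 4: S(add(add(SSZ, S^4(Z)), mul(add(SZ, Z), mul(SZ, Z))))
  step 5: S(add(S(add(SZ, S^4(Z))), mul(add(SZ, Z), mul(SZ, Z))))
  step 6: S(S(add(add(SZ, S^4(Z)), mul(add(SZ, Z), mul(SZ, Z)))))
  step 7: S(S(add(S(add(Z, S^4(Z))), mul(add(SZ, Z), mul(SZ, Z)))))
  step 8: S(S(S(add(add(Z, S^4(Z)), mul(add(SZ, Z), mul(SZ, Z))))))
  step 9: S(S(S(add(S^4(Z), mul(add(SZ, Z), mul(SZ, Z))))))
  step 10: S(S(S(S(add(SSSZ, mul(add(SZ, Z), mul(SZ, Z)))))))
  step 11: S(S(S(S(S(add(SSZ, mul(add(SZ, Z), mul(SZ, Z))))))))
  step 12: S(S(S(S(S(S(add(SZ, mul(add(SZ, Z), mul(SZ, Z)))))))))
  step 13: S(S(S(S(S(S(S(add(Z, mul(add(SZ, Z), mul(SZ, Z))))))))))
  step 14: S(S(S(S(S(S(S(mul(add(SZ, Z), mul(SZ, Z)))))))))
  step 15: S(S(S(S(S(S(S(mul(S(add(Z, Z)), mul(SZ, Z)))))))))
  step 16: S(S(S(S(S(S(S(add(mul(SZ, Z), mul(add(Z, Z), mul(SZ, Z))))))))))
  step 17: S(S(S(S(S(S(S(add(add(Z, mul(Z, Z)), mul(add(Z, Z), mul(SZ, Z))))))))))
  step 18: S(S(S(S(S(S(S(add(mul(Z, Z), mul(add(Z, Z), mul(SZ, Z))))))))))
  step 19: S(S(S(S(S(S(S(add(Z, mul(add(Z, Z), mul(SZ, Z))))))))))
  step 20: S(S(S(S(S(S(S(mul(add(Z, Z), mul(SZ, Z)))))))))
  step 21: S(S(S(S(S(S(S(mul(Z, mul(SZ, Z)))))))))
  step 22: S^7(Z)

Term B:
  start: add(add(S^4(Z), SSSZ), Z)
  step 1: add(S(add(SSSZ, SSSZ)), Z)
  step 2: S(add(add(SSSZ, SSSZ), Z))
  step 3: S(add(S(add(SSZ, SSSZ)), Z))
  step 4: S(S(add(add(SSZ, SSSZ), Z)))
  step 5: S(S(add(S(add(SZ, SSSZ)), Z)))
  step 6: S(S(S(add(add(SZ, SSSZ), Z))))
  step 7: S(S(S(add(S(add(Z, SSSZ)), Z))))
  step 8: S(S(S(S(add(add(Z, SSSZ), Z)))))
  step 9: S(S(S(S(add(SSSZ, Z)))))
  step 10: S(S(S(S(S(add(SSZ, Z))))))
  step 11: S(S(S(S(S(S(add(SZ, Z)))))))
  step 12: S(S(S(S(S(S(S(add(Z, Z))))))))
  step 13: S^7(Z)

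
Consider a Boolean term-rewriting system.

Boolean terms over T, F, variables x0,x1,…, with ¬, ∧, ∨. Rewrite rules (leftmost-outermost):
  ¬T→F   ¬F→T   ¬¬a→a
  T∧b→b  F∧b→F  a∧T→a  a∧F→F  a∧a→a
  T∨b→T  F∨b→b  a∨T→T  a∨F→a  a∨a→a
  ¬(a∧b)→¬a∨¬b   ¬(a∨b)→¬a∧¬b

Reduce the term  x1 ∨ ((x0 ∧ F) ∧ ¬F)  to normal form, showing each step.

Answer: normal form = x1  (in 3 steps)

Derivation:
  start: x1 ∨ ((x0 ∧ F) ∧ ¬F)
  step 1: x1 ∨ (F ∧ ¬F)
  step 2: x1 ∨ F
  step 3: x1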